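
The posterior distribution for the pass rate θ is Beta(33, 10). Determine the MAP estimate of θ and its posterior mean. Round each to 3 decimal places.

Mode = (33−1)/(33+10−2) = 32/41 = 0.780.
Mean = 33/(33+10) = 33/43 = 0.767.

MAP: 0.780. Posterior mean: 0.767.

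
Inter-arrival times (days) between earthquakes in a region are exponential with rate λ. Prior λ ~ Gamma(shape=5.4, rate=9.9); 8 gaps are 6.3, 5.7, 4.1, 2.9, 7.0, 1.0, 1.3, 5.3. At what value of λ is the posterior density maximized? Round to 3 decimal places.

Σ times = 33.6. Posterior: Gamma(shape = 5.4+8 = 13.4, rate = 9.9+33.6 = 43.5).
Mode = (α−1)/β = 12.4/43.5 = 0.285.
Mean = α/β = 13.4/43.5 = 0.308.
This is the posterior mode — the MAP estimate.

0.285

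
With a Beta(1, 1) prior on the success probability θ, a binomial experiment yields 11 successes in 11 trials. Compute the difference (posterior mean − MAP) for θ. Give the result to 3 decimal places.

Posterior: Beta(1+11, 1+0) = Beta(12, 1).
Since β = 1 ≤ 1 and α > 1, the Beta density is monotone increasing on [0,1]; the mode is at 1.
Mean = 12/(12+1) = 0.923.
Difference = 0.923 − 1.000 = -0.077.

-0.077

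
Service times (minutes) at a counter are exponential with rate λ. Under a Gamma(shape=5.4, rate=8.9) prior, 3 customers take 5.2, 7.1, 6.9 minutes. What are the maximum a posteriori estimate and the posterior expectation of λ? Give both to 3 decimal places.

Σ times = 19.2. Posterior: Gamma(shape = 5.4+3 = 8.4, rate = 8.9+19.2 = 28.1).
Mode = (α−1)/β = 7.4/28.1 = 0.263.
Mean = α/β = 8.4/28.1 = 0.299.

maximum a posteriori estimate = 0.263, posterior expectation = 0.299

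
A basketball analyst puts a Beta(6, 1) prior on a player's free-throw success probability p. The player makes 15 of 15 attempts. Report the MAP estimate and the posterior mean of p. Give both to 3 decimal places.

Posterior: Beta(6+15, 1+0) = Beta(21, 1).
Since β = 1 ≤ 1 and α > 1, the Beta density is monotone increasing on [0,1]; the mode is at 1.
Mean = 21/(21+1) = 0.955.

MAP estimate = 1.000, posterior mean = 0.955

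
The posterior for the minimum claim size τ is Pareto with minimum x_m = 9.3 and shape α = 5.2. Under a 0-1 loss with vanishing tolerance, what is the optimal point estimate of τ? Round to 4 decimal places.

9.3000

The Pareto density is strictly decreasing on [x_m, ∞), so the mode is x_m = 9.3000.
Mean = α·x_m/(α−1) = 5.2·9.3/4.2 = 11.5143.
This is the posterior mode — the MAP estimate.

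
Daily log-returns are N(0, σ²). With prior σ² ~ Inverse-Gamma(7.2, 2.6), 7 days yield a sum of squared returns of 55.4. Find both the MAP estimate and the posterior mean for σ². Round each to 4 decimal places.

MAP estimate = 2.5897, posterior mean = 3.1237

Posterior: Inverse-Gamma(shape = 7.2+7/2 = 10.7, scale = 2.6+55.4/2 = 30.3).
Mode = β/(α+1) = 30.3/11.7 = 2.5897.
Mean = β/(α−1) = 30.3/9.7 = 3.1237.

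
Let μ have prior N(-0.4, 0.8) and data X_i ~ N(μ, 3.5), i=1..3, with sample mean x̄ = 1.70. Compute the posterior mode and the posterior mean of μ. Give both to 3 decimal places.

MAP = 0.454; posterior mean = 0.454

Posterior for μ is Normal. Precision-weighted mean: (1/0.8·-0.4 + 3/3.5·1.70) / (1/0.8 + 3/3.5) = 0.454.
A Normal posterior is symmetric, so mode = mean.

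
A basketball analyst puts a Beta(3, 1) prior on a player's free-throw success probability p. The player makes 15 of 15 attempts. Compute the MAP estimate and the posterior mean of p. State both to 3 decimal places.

p_MAP = 1.000, E[p|data] = 0.947

Posterior: Beta(3+15, 1+0) = Beta(18, 1).
Since β = 1 ≤ 1 and α > 1, the Beta density is monotone increasing on [0,1]; the mode is at 1.
Mean = 18/(18+1) = 0.947.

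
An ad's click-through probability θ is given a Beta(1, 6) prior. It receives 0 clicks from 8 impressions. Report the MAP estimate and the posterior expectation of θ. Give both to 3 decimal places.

Posterior: Beta(1+0, 6+8) = Beta(1, 14).
Since α = 1 ≤ 1 and β > 1, the Beta density is monotone decreasing on [0,1]; the mode is at 0.
Mean = 1/(1+14) = 0.067.

MAP: 0.000. Posterior mean: 0.067.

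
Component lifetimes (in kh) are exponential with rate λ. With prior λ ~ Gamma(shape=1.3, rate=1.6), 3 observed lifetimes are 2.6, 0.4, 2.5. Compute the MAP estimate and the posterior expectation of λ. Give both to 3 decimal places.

MAP = 0.465; posterior mean = 0.606

Σ times = 5.5. Posterior: Gamma(shape = 1.3+3 = 4.3, rate = 1.6+5.5 = 7.1).
Mode = (α−1)/β = 3.3/7.1 = 0.465.
Mean = α/β = 4.3/7.1 = 0.606.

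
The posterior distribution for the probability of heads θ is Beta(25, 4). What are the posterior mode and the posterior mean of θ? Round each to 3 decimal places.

Mode = (25−1)/(25+4−2) = 24/27 = 0.889.
Mean = 25/(25+4) = 25/29 = 0.862.

MAP = 0.889, posterior mean = 0.862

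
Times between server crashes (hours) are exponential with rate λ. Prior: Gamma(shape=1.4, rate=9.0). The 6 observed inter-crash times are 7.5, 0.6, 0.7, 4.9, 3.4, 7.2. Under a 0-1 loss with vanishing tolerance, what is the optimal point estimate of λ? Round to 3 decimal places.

Σ times = 24.3. Posterior: Gamma(shape = 1.4+6 = 7.4, rate = 9.0+24.3 = 33.3).
Mode = (α−1)/β = 6.4/33.3 = 0.192.
Mean = α/β = 7.4/33.3 = 0.222.
This is the posterior mode — the MAP estimate.

0.192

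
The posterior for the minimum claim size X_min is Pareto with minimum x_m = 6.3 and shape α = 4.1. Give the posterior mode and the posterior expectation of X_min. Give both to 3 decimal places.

The Pareto density is strictly decreasing on [x_m, ∞), so the mode is x_m = 6.300.
Mean = α·x_m/(α−1) = 4.1·6.3/3.1 = 8.332.
Mean > mode: the posterior has a right tail.

posterior mode = 6.300, posterior expectation = 8.332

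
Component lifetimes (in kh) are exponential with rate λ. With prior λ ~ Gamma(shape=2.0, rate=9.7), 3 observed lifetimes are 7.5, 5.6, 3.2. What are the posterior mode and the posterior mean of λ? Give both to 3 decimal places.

Σ times = 16.3. Posterior: Gamma(shape = 2.0+3 = 5.0, rate = 9.7+16.3 = 26.0).
Mode = (α−1)/β = 4.0/26.0 = 0.154.
Mean = α/β = 5.0/26.0 = 0.192.
Right-skewed posterior ⇒ mode < mean.

λ_MAP = 0.154, E[λ|data] = 0.192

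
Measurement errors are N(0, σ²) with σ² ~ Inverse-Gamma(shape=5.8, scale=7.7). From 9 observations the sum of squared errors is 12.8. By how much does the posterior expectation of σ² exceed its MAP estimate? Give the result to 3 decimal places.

0.268

Posterior: Inverse-Gamma(shape = 5.8+9/2 = 10.3, scale = 7.7+12.8/2 = 14.1).
Mode = β/(α+1) = 14.1/11.3 = 1.248.
Mean = β/(α−1) = 14.1/9.3 = 1.516.
Difference = 1.516 − 1.248 = 0.268.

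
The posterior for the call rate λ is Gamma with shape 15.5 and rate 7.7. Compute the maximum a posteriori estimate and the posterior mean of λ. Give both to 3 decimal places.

Mode = (α−1)/β = 14.5/7.7 = 1.883.
Mean = α/β = 15.5/7.7 = 2.013.
Right-skewed posterior ⇒ mode < mean.

λ_MAP = 1.883, E[λ|data] = 2.013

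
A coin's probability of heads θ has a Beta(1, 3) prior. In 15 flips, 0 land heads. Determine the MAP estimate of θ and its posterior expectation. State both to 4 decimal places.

Posterior: Beta(1+0, 3+15) = Beta(1, 18).
Since α = 1 ≤ 1 and β > 1, the Beta density is monotone decreasing on [0,1]; the mode is at 0.
Mean = 1/(1+18) = 0.0526.
The posterior is right-skewed, so the mean exceeds the mode.

MAP: 0.0000. Posterior mean: 0.0526.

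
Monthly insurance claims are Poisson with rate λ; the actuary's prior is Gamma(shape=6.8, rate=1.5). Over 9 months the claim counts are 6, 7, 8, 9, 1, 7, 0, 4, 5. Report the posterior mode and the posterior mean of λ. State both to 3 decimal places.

Σ counts = 47. Posterior: Gamma(shape = 6.8+47 = 53.8, rate = 1.5+9 = 10.5).
Mode = (α−1)/β = 52.8/10.5 = 5.029.
Mean = α/β = 53.8/10.5 = 5.124.

MAP: 5.029. Posterior mean: 5.124.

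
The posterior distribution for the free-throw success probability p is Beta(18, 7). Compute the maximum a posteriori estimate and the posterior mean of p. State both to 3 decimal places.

maximum a posteriori estimate = 0.739, posterior mean = 0.720

Mode = (18−1)/(18+7−2) = 17/23 = 0.739.
Mean = 18/(18+7) = 18/25 = 0.720.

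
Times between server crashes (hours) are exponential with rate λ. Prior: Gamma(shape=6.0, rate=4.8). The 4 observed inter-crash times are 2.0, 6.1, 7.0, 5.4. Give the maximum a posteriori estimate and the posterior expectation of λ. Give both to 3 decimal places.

Σ times = 20.5. Posterior: Gamma(shape = 6.0+4 = 10.0, rate = 4.8+20.5 = 25.3).
Mode = (α−1)/β = 9.0/25.3 = 0.356.
Mean = α/β = 10.0/25.3 = 0.395.
The mean is pulled above the mode by the posterior's right skew.

MAP = 0.356; posterior mean = 0.395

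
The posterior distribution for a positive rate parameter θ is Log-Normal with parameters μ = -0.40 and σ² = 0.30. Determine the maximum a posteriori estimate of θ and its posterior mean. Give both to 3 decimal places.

θ_MAP = 0.497, E[θ|data] = 0.779

Mode = exp(μ − σ²) = exp(-0.70) = 0.497.
Mean = exp(μ + σ²/2) = exp(-0.250) = 0.779.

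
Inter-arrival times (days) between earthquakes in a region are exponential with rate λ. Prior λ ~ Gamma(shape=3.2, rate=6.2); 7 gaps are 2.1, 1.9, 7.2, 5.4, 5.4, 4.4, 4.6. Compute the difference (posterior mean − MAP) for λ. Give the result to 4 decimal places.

0.0269

Σ times = 31.0. Posterior: Gamma(shape = 3.2+7 = 10.2, rate = 6.2+31.0 = 37.2).
Mode = (α−1)/β = 9.2/37.2 = 0.2473.
Mean = α/β = 10.2/37.2 = 0.2742.
Difference = 0.2742 − 0.2473 = 0.0269.
Mean > mode: the posterior has a right tail.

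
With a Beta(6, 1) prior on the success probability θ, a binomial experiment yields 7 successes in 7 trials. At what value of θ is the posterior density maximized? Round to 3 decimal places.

Posterior: Beta(6+7, 1+0) = Beta(13, 1).
Since β = 1 ≤ 1 and α > 1, the Beta density is monotone increasing on [0,1]; the mode is at 1.
Mean = 13/(13+1) = 0.929.
This is the posterior mode — the MAP estimate.

1.000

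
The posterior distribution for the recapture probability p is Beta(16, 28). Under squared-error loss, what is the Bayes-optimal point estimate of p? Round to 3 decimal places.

0.364

Mode = (16−1)/(16+28−2) = 15/42 = 0.357.
Mean = 16/(16+28) = 16/44 = 0.364.
Squared-error loss ⇒ the optimal estimator is the posterior mean.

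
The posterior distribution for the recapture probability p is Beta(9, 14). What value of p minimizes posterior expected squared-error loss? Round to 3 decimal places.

0.391

Mode = (9−1)/(9+14−2) = 8/21 = 0.381.
Mean = 9/(9+14) = 9/23 = 0.391.
Squared-error loss ⇒ the optimal estimator is the posterior mean.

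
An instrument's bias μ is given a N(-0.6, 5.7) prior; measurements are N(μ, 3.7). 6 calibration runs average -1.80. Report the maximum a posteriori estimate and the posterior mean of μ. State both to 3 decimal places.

MAP: -1.683. Posterior mean: -1.683.

Posterior for μ is Normal. Precision-weighted mean: (1/5.7·-0.6 + 6/3.7·-1.80) / (1/5.7 + 6/3.7) = -1.683.
A Normal posterior is symmetric, so mode = mean.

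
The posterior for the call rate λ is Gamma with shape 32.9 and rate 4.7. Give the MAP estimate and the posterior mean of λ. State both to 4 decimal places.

Mode = (α−1)/β = 31.9/4.7 = 6.7872.
Mean = α/β = 32.9/4.7 = 7.0000.

MAP = 6.7872, posterior mean = 7.0000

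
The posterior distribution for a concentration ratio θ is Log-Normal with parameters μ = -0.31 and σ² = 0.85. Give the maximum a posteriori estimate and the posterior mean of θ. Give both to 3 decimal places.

MAP = 0.313; posterior mean = 1.122

Mode = exp(μ − σ²) = exp(-1.16) = 0.313.
Mean = exp(μ + σ²/2) = exp(0.115) = 1.122.
The mean is pulled above the mode by the posterior's right skew.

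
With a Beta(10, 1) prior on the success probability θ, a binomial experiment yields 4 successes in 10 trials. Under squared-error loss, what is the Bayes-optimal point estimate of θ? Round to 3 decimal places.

Posterior: Beta(10+4, 1+6) = Beta(14, 7).
Mode = (14−1)/(14+7−2) = 13/19 = 0.684.
Mean = 14/(14+7) = 14/21 = 0.667.
Squared-error loss ⇒ the optimal estimator is the posterior mean.

0.667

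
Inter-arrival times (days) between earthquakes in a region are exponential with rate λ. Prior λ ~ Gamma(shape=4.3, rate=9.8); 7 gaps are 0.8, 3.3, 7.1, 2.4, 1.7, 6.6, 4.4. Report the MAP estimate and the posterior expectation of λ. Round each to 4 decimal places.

Σ times = 26.3. Posterior: Gamma(shape = 4.3+7 = 11.3, rate = 9.8+26.3 = 36.1).
Mode = (α−1)/β = 10.3/36.1 = 0.2853.
Mean = α/β = 11.3/36.1 = 0.3130.
Right-skewed posterior ⇒ mode < mean.

MAP: 0.2853. Posterior mean: 0.3130.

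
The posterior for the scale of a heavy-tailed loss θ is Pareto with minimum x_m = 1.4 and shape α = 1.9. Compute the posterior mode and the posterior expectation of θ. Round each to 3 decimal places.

MAP = 1.400; posterior mean = 2.956

The Pareto density is strictly decreasing on [x_m, ∞), so the mode is x_m = 1.400.
Mean = α·x_m/(α−1) = 1.9·1.4/0.9 = 2.956.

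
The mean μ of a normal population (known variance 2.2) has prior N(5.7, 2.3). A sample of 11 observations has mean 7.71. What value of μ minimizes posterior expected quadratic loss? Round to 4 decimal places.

Posterior for μ is Normal. Precision-weighted mean: (1/2.3·5.7 + 11/2.2·7.71) / (1/2.3 + 11/2.2) = 7.5492.
A Normal posterior is symmetric, so mode = mean.
Quadratic loss ⇒ the optimal estimator is the posterior mean.

7.5492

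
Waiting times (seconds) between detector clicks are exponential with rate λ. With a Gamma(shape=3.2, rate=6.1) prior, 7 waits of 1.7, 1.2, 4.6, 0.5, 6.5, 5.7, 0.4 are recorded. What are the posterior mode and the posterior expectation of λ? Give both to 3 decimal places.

λ_MAP = 0.345, E[λ|data] = 0.382

Σ times = 20.6. Posterior: Gamma(shape = 3.2+7 = 10.2, rate = 6.1+20.6 = 26.7).
Mode = (α−1)/β = 9.2/26.7 = 0.345.
Mean = α/β = 10.2/26.7 = 0.382.
The posterior is right-skewed, so the mean exceeds the mode.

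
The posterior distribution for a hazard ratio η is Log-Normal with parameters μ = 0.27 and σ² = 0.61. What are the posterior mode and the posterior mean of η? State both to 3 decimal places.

MAP: 0.712. Posterior mean: 1.777.

Mode = exp(μ − σ²) = exp(-0.34) = 0.712.
Mean = exp(μ + σ²/2) = exp(0.575) = 1.777.
Mean > mode: the posterior has a right tail.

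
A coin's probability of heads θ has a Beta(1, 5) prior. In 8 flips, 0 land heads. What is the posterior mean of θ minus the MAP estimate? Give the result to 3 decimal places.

Posterior: Beta(1+0, 5+8) = Beta(1, 13).
Since α = 1 ≤ 1 and β > 1, the Beta density is monotone decreasing on [0,1]; the mode is at 0.
Mean = 1/(1+13) = 0.071.
Difference = 0.071 − 0.000 = 0.071.
Right-skewed posterior ⇒ mode < mean.

0.071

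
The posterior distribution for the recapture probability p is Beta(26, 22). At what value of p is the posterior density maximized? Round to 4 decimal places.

0.5435

Mode = (26−1)/(26+22−2) = 25/46 = 0.5435.
Mean = 26/(26+22) = 26/48 = 0.5417.
This is the posterior mode — the MAP estimate.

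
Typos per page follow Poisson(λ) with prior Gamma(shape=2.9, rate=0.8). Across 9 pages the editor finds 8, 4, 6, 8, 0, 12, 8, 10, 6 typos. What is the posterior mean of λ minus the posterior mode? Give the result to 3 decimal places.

Σ counts = 62. Posterior: Gamma(shape = 2.9+62 = 64.9, rate = 0.8+9 = 9.8).
Mode = (α−1)/β = 63.9/9.8 = 6.520.
Mean = α/β = 64.9/9.8 = 6.622.
Difference = 6.622 − 6.520 = 0.102.
The posterior is right-skewed, so the mean exceeds the mode.

0.102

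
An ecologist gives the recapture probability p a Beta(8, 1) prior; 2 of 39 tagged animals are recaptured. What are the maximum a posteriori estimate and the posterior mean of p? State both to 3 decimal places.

MAP = 0.196, posterior mean = 0.208

Posterior: Beta(8+2, 1+37) = Beta(10, 38).
Mode = (10−1)/(10+38−2) = 9/46 = 0.196.
Mean = 10/(10+38) = 10/48 = 0.208.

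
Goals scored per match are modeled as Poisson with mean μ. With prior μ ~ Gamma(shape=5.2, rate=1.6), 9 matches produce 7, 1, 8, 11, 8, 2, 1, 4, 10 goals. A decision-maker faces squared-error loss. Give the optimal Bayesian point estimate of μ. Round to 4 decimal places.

5.3962

Σ counts = 52. Posterior: Gamma(shape = 5.2+52 = 57.2, rate = 1.6+9 = 10.6).
Mode = (α−1)/β = 56.2/10.6 = 5.3019.
Mean = α/β = 57.2/10.6 = 5.3962.
Squared-error loss ⇒ the optimal estimator is the posterior mean.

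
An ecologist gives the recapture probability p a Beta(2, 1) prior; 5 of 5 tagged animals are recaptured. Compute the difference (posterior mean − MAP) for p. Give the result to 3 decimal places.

Posterior: Beta(2+5, 1+0) = Beta(7, 1).
Since β = 1 ≤ 1 and α > 1, the Beta density is monotone increasing on [0,1]; the mode is at 1.
Mean = 7/(7+1) = 0.875.
Difference = 0.875 − 1.000 = -0.125.
Mode > mean: the posterior has a left tail.

-0.125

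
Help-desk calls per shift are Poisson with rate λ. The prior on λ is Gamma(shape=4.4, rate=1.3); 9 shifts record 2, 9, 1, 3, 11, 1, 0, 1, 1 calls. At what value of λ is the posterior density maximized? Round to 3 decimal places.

Σ counts = 29. Posterior: Gamma(shape = 4.4+29 = 33.4, rate = 1.3+9 = 10.3).
Mode = (α−1)/β = 32.4/10.3 = 3.146.
Mean = α/β = 33.4/10.3 = 3.243.
This is the posterior mode — the MAP estimate.

3.146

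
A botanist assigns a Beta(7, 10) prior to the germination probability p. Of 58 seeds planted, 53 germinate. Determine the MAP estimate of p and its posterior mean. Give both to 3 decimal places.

Posterior: Beta(7+53, 10+5) = Beta(60, 15).
Mode = (60−1)/(60+15−2) = 59/73 = 0.808.
Mean = 60/(60+15) = 60/75 = 0.800.

MAP = 0.808; posterior mean = 0.800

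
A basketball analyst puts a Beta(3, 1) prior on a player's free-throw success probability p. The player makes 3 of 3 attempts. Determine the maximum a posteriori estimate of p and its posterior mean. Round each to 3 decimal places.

MAP = 1.000, posterior mean = 0.857

Posterior: Beta(3+3, 1+0) = Beta(6, 1).
Since β = 1 ≤ 1 and α > 1, the Beta density is monotone increasing on [0,1]; the mode is at 1.
Mean = 6/(6+1) = 0.857.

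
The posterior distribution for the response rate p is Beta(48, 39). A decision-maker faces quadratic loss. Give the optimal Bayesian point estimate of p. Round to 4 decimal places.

0.5517

Mode = (48−1)/(48+39−2) = 47/85 = 0.5529.
Mean = 48/(48+39) = 48/87 = 0.5517.
Quadratic loss ⇒ the optimal estimator is the posterior mean.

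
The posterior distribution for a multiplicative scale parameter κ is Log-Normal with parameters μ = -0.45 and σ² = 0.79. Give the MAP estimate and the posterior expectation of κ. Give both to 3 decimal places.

Mode = exp(μ − σ²) = exp(-1.24) = 0.289.
Mean = exp(μ + σ²/2) = exp(-0.055) = 0.946.
Right-skewed posterior ⇒ mode < mean.

MAP estimate = 0.289, posterior expectation = 0.946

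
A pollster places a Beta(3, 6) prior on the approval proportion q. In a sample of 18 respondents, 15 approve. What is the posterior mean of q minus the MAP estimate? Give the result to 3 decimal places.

Posterior: Beta(3+15, 6+3) = Beta(18, 9).
Mode = (18−1)/(18+9−2) = 17/25 = 0.680.
Mean = 18/(18+9) = 18/27 = 0.667.
Difference = 0.667 − 0.680 = -0.013.
The mean is pulled below the mode by the posterior's left skew.

-0.013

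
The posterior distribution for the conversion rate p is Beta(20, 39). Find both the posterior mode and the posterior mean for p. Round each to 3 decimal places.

Mode = (20−1)/(20+39−2) = 19/57 = 0.333.
Mean = 20/(20+39) = 20/59 = 0.339.

posterior mode = 0.333, posterior mean = 0.339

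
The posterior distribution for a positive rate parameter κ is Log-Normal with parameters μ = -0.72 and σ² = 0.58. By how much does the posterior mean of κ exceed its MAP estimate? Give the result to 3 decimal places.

0.378

Mode = exp(μ − σ²) = exp(-1.30) = 0.273.
Mean = exp(μ + σ²/2) = exp(-0.430) = 0.651.
Difference = 0.651 − 0.273 = 0.378.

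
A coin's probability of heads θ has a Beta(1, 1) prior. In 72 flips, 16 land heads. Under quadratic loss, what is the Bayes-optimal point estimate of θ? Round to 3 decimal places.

Posterior: Beta(1+16, 1+56) = Beta(17, 57).
Mode = (17−1)/(17+57−2) = 16/72 = 0.222.
With a flat prior the MAP equals the MLE, 16/72.
Mean = 17/(17+57) = 17/74 = 0.230.
Quadratic loss ⇒ the optimal estimator is the posterior mean.

0.230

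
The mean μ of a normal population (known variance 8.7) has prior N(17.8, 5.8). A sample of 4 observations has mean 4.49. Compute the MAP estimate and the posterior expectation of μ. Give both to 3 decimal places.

MAP = 8.120, posterior mean = 8.120

Posterior for μ is Normal. Precision-weighted mean: (1/5.8·17.8 + 4/8.7·4.49) / (1/5.8 + 4/8.7) = 8.120.
A Normal posterior is symmetric, so mode = mean.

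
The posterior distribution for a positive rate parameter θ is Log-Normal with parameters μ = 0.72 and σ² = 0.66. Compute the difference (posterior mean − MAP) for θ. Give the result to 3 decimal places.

1.796

Mode = exp(μ − σ²) = exp(0.06) = 1.062.
Mean = exp(μ + σ²/2) = exp(1.050) = 2.858.
Difference = 2.858 − 1.062 = 1.796.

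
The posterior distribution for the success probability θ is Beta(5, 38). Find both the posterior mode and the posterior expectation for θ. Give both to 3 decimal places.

MAP = 0.098; posterior mean = 0.116

Mode = (5−1)/(5+38−2) = 4/41 = 0.098.
Mean = 5/(5+38) = 5/43 = 0.116.
The mean is pulled above the mode by the posterior's right skew.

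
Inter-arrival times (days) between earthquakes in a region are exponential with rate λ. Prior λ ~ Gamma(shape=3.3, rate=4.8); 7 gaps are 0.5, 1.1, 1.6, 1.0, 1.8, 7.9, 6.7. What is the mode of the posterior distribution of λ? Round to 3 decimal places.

0.366

Σ times = 20.6. Posterior: Gamma(shape = 3.3+7 = 10.3, rate = 4.8+20.6 = 25.4).
Mode = (α−1)/β = 9.3/25.4 = 0.366.
Mean = α/β = 10.3/25.4 = 0.406.
This is the posterior mode — the MAP estimate.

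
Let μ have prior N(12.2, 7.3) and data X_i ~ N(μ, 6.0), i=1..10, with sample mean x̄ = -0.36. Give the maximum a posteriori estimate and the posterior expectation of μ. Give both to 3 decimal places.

MAP: 0.594. Posterior mean: 0.594.

Posterior for μ is Normal. Precision-weighted mean: (1/7.3·12.2 + 10/6.0·-0.36) / (1/7.3 + 10/6.0) = 0.594.
A Normal posterior is symmetric, so mode = mean.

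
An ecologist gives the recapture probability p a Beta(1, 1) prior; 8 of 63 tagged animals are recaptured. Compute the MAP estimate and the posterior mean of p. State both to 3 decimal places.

MAP = 0.127, posterior mean = 0.138

Posterior: Beta(1+8, 1+55) = Beta(9, 56).
Mode = (9−1)/(9+56−2) = 8/63 = 0.127.
Mean = 9/(9+56) = 9/65 = 0.138.
The posterior is right-skewed, so the mean exceeds the mode.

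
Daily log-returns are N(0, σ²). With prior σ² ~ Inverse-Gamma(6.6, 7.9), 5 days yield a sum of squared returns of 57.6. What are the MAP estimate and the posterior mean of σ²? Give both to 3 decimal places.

Posterior: Inverse-Gamma(shape = 6.6+5/2 = 9.1, scale = 7.9+57.6/2 = 36.7).
Mode = β/(α+1) = 36.7/10.1 = 3.634.
Mean = β/(α−1) = 36.7/8.1 = 4.531.
Mean > mode: the posterior has a right tail.

MAP = 3.634, posterior mean = 4.531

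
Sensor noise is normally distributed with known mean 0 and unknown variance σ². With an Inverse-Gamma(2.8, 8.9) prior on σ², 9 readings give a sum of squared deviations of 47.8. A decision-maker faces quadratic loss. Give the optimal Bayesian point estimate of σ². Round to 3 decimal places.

Posterior: Inverse-Gamma(shape = 2.8+9/2 = 7.3, scale = 8.9+47.8/2 = 32.8).
Mode = β/(α+1) = 32.8/8.3 = 3.952.
Mean = β/(α−1) = 32.8/6.3 = 5.206.
Quadratic loss ⇒ the optimal estimator is the posterior mean.

5.206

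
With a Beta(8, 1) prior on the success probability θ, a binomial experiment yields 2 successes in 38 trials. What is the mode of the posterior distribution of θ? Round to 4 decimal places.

Posterior: Beta(8+2, 1+36) = Beta(10, 37).
Mode = (10−1)/(10+37−2) = 9/45 = 0.2000.
Mean = 10/(10+37) = 10/47 = 0.2128.
This is the posterior mode — the MAP estimate.

0.2000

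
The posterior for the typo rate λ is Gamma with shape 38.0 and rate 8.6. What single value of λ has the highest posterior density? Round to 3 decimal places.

Mode = (α−1)/β = 37.0/8.6 = 4.302.
Mean = α/β = 38.0/8.6 = 4.419.
This is the posterior mode — the MAP estimate.

4.302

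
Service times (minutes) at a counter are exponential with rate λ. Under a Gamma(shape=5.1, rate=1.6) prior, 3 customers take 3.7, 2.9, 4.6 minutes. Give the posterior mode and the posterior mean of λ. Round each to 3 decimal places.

Σ times = 11.2. Posterior: Gamma(shape = 5.1+3 = 8.1, rate = 1.6+11.2 = 12.8).
Mode = (α−1)/β = 7.1/12.8 = 0.555.
Mean = α/β = 8.1/12.8 = 0.633.
The mean is pulled above the mode by the posterior's right skew.

MAP = 0.555; posterior mean = 0.633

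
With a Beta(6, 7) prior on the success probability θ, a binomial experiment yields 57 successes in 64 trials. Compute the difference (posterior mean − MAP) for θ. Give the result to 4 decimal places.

Posterior: Beta(6+57, 7+7) = Beta(63, 14).
Mode = (63−1)/(63+14−2) = 62/75 = 0.8267.
Mean = 63/(63+14) = 63/77 = 0.8182.
Difference = 0.8182 − 0.8267 = -0.0085.

-0.0085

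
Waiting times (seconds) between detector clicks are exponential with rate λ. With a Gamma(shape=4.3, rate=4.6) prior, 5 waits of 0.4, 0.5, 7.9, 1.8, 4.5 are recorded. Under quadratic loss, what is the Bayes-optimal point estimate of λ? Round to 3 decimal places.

0.472

Σ times = 15.1. Posterior: Gamma(shape = 4.3+5 = 9.3, rate = 4.6+15.1 = 19.7).
Mode = (α−1)/β = 8.3/19.7 = 0.421.
Mean = α/β = 9.3/19.7 = 0.472.
Quadratic loss ⇒ the optimal estimator is the posterior mean.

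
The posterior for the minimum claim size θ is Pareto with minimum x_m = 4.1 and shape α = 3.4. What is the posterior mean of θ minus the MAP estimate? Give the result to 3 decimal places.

The Pareto density is strictly decreasing on [x_m, ∞), so the mode is x_m = 4.100.
Mean = α·x_m/(α−1) = 3.4·4.1/2.4 = 5.808.
Difference = 5.808 − 4.100 = 1.708.

1.708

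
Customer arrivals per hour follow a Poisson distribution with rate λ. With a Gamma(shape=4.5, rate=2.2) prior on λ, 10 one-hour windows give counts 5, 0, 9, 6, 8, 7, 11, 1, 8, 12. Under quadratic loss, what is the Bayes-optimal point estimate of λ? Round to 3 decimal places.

5.861

Σ counts = 67. Posterior: Gamma(shape = 4.5+67 = 71.5, rate = 2.2+10 = 12.2).
Mode = (α−1)/β = 70.5/12.2 = 5.779.
Mean = α/β = 71.5/12.2 = 5.861.
Quadratic loss ⇒ the optimal estimator is the posterior mean.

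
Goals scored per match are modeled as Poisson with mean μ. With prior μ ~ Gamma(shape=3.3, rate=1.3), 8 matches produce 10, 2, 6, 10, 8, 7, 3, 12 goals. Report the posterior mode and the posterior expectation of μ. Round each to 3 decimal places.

Σ counts = 58. Posterior: Gamma(shape = 3.3+58 = 61.3, rate = 1.3+8 = 9.3).
Mode = (α−1)/β = 60.3/9.3 = 6.484.
Mean = α/β = 61.3/9.3 = 6.591.

posterior mode = 6.484, posterior expectation = 6.591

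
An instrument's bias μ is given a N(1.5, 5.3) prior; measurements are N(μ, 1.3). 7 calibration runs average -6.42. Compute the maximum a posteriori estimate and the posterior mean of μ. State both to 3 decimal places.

MAP = -6.152; posterior mean = -6.152

Posterior for μ is Normal. Precision-weighted mean: (1/5.3·1.5 + 7/1.3·-6.42) / (1/5.3 + 7/1.3) = -6.152.
A Normal posterior is symmetric, so mode = mean.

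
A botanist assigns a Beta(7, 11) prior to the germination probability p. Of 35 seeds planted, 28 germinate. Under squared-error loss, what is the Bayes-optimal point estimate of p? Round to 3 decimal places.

0.660

Posterior: Beta(7+28, 11+7) = Beta(35, 18).
Mode = (35−1)/(35+18−2) = 34/51 = 0.667.
Mean = 35/(35+18) = 35/53 = 0.660.
Squared-error loss ⇒ the optimal estimator is the posterior mean.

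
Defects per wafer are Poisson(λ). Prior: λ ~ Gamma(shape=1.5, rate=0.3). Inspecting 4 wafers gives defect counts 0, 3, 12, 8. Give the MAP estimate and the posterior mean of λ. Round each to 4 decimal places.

λ_MAP = 5.4651, E[λ|data] = 5.6977

Σ counts = 23. Posterior: Gamma(shape = 1.5+23 = 24.5, rate = 0.3+4 = 4.3).
Mode = (α−1)/β = 23.5/4.3 = 5.4651.
Mean = α/β = 24.5/4.3 = 5.6977.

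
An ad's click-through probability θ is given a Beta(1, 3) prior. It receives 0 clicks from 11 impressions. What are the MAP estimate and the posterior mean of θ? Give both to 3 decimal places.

Posterior: Beta(1+0, 3+11) = Beta(1, 14).
Since α = 1 ≤ 1 and β > 1, the Beta density is monotone decreasing on [0,1]; the mode is at 0.
Mean = 1/(1+14) = 0.067.
The mean is pulled above the mode by the posterior's right skew.

MAP = 0.000; posterior mean = 0.067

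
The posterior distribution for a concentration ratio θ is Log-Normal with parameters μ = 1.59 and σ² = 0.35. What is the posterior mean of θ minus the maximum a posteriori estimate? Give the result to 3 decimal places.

2.386

Mode = exp(μ − σ²) = exp(1.24) = 3.456.
Mean = exp(μ + σ²/2) = exp(1.765) = 5.842.
Difference = 5.842 − 3.456 = 2.386.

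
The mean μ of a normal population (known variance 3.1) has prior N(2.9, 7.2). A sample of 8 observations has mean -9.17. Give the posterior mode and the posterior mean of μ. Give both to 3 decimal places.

Posterior for μ is Normal. Precision-weighted mean: (1/7.2·2.9 + 8/3.1·-9.17) / (1/7.2 + 8/3.1) = -8.554.
A Normal posterior is symmetric, so mode = mean.

MAP = -8.554, posterior mean = -8.554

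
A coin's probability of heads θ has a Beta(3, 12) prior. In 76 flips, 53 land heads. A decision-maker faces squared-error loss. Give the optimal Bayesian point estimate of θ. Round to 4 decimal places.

0.6154

Posterior: Beta(3+53, 12+23) = Beta(56, 35).
Mode = (56−1)/(56+35−2) = 55/89 = 0.6180.
Mean = 56/(56+35) = 56/91 = 0.6154.
Squared-error loss ⇒ the optimal estimator is the posterior mean.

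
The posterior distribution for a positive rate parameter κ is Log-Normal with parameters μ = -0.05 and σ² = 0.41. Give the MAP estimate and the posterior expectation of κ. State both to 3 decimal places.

MAP = 0.631; posterior mean = 1.168

Mode = exp(μ − σ²) = exp(-0.46) = 0.631.
Mean = exp(μ + σ²/2) = exp(0.155) = 1.168.
The mean is pulled above the mode by the posterior's right skew.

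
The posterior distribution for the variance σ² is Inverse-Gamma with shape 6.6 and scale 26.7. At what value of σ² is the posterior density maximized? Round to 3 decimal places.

Mode = β/(α+1) = 26.7/7.6 = 3.513.
Mean = β/(α−1) = 26.7/5.6 = 4.768.
This is the posterior mode — the MAP estimate.

3.513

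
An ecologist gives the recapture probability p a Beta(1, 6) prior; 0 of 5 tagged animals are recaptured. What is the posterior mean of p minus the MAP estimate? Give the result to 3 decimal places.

0.083

Posterior: Beta(1+0, 6+5) = Beta(1, 11).
Since α = 1 ≤ 1 and β > 1, the Beta density is monotone decreasing on [0,1]; the mode is at 0.
Mean = 1/(1+11) = 0.083.
Difference = 0.083 − 0.000 = 0.083.
Mean > mode: the posterior has a right tail.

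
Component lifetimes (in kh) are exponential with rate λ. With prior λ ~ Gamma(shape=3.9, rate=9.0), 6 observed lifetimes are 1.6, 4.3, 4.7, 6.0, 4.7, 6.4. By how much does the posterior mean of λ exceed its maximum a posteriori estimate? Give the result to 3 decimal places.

Σ times = 27.7. Posterior: Gamma(shape = 3.9+6 = 9.9, rate = 9.0+27.7 = 36.7).
Mode = (α−1)/β = 8.9/36.7 = 0.243.
Mean = α/β = 9.9/36.7 = 0.270.
Difference = 0.270 − 0.243 = 0.027.

0.027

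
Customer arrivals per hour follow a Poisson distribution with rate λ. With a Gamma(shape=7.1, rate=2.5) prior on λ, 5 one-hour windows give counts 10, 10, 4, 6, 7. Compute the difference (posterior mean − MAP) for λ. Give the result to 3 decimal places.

0.133

Σ counts = 37. Posterior: Gamma(shape = 7.1+37 = 44.1, rate = 2.5+5 = 7.5).
Mode = (α−1)/β = 43.1/7.5 = 5.747.
Mean = α/β = 44.1/7.5 = 5.880.
Difference = 5.880 − 5.747 = 0.133.
The posterior is right-skewed, so the mean exceeds the mode.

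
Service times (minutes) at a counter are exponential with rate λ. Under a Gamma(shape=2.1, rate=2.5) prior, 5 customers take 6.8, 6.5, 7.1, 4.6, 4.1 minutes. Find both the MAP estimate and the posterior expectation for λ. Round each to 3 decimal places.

Σ times = 29.1. Posterior: Gamma(shape = 2.1+5 = 7.1, rate = 2.5+29.1 = 31.6).
Mode = (α−1)/β = 6.1/31.6 = 0.193.
Mean = α/β = 7.1/31.6 = 0.225.
Right-skewed posterior ⇒ mode < mean.

MAP estimate = 0.193, posterior expectation = 0.225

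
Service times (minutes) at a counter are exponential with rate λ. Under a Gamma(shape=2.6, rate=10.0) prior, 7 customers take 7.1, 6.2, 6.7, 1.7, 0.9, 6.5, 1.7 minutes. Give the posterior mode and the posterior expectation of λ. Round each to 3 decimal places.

MAP = 0.211; posterior mean = 0.235

Σ times = 30.8. Posterior: Gamma(shape = 2.6+7 = 9.6, rate = 10.0+30.8 = 40.8).
Mode = (α−1)/β = 8.6/40.8 = 0.211.
Mean = α/β = 9.6/40.8 = 0.235.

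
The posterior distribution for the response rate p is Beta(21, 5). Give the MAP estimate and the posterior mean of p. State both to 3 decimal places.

Mode = (21−1)/(21+5−2) = 20/24 = 0.833.
Mean = 21/(21+5) = 21/26 = 0.808.

MAP: 0.833. Posterior mean: 0.808.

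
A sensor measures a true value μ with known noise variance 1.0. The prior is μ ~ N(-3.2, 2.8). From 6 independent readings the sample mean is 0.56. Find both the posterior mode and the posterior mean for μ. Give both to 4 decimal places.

Posterior for μ is Normal. Precision-weighted mean: (1/2.8·-3.2 + 6/1.0·0.56) / (1/2.8 + 6/1.0) = 0.3488.
A Normal posterior is symmetric, so mode = mean.

MAP = 0.3488, posterior mean = 0.3488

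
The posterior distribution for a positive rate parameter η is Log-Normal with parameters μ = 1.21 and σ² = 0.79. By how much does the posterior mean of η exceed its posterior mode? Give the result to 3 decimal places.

3.456

Mode = exp(μ − σ²) = exp(0.42) = 1.522.
Mean = exp(μ + σ²/2) = exp(1.605) = 4.978.
Difference = 4.978 − 1.522 = 3.456.
The posterior is right-skewed, so the mean exceeds the mode.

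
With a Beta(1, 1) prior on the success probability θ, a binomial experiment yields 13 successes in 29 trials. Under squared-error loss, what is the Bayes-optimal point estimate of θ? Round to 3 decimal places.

0.452

Posterior: Beta(1+13, 1+16) = Beta(14, 17).
Mode = (14−1)/(14+17−2) = 13/29 = 0.448.
With a flat prior the MAP equals the MLE, 13/29.
Mean = 14/(14+17) = 14/31 = 0.452.
Squared-error loss ⇒ the optimal estimator is the posterior mean.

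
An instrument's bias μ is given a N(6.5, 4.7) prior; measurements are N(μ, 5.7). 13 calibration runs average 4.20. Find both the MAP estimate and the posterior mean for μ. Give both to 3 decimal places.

MAP: 4.396. Posterior mean: 4.396.

Posterior for μ is Normal. Precision-weighted mean: (1/4.7·6.5 + 13/5.7·4.20) / (1/4.7 + 13/5.7) = 4.396.
A Normal posterior is symmetric, so mode = mean.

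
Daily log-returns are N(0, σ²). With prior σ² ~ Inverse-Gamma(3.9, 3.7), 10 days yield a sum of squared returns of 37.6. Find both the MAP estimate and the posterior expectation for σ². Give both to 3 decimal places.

Posterior: Inverse-Gamma(shape = 3.9+10/2 = 8.9, scale = 3.7+37.6/2 = 22.5).
Mode = β/(α+1) = 22.5/9.9 = 2.273.
Mean = β/(α−1) = 22.5/7.9 = 2.848.
Mean > mode: the posterior has a right tail.

MAP: 2.273. Posterior mean: 2.848.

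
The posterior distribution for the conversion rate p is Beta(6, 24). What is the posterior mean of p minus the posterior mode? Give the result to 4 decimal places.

Mode = (6−1)/(6+24−2) = 5/28 = 0.1786.
Mean = 6/(6+24) = 6/30 = 0.2000.
Difference = 0.2000 − 0.1786 = 0.0214.
Mean > mode: the posterior has a right tail.

0.0214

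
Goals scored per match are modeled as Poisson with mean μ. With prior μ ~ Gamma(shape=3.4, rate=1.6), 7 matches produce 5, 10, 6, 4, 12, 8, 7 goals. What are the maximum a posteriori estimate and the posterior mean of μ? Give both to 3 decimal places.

MAP = 6.326, posterior mean = 6.442

Σ counts = 52. Posterior: Gamma(shape = 3.4+52 = 55.4, rate = 1.6+7 = 8.6).
Mode = (α−1)/β = 54.4/8.6 = 6.326.
Mean = α/β = 55.4/8.6 = 6.442.
The mean is pulled above the mode by the posterior's right skew.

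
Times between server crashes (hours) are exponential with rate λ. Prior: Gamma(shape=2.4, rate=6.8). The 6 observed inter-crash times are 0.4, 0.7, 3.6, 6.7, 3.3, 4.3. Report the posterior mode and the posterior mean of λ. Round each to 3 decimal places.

MAP = 0.287; posterior mean = 0.326

Σ times = 19.0. Posterior: Gamma(shape = 2.4+6 = 8.4, rate = 6.8+19.0 = 25.8).
Mode = (α−1)/β = 7.4/25.8 = 0.287.
Mean = α/β = 8.4/25.8 = 0.326.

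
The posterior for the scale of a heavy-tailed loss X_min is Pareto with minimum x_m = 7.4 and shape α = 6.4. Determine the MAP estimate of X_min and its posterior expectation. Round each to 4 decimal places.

MAP = 7.4000, posterior mean = 8.7704

The Pareto density is strictly decreasing on [x_m, ∞), so the mode is x_m = 7.4000.
Mean = α·x_m/(α−1) = 6.4·7.4/5.4 = 8.7704.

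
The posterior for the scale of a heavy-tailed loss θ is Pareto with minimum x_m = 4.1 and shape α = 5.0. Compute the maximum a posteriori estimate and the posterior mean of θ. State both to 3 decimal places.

maximum a posteriori estimate = 4.100, posterior mean = 5.125

The Pareto density is strictly decreasing on [x_m, ∞), so the mode is x_m = 4.100.
Mean = α·x_m/(α−1) = 5.0·4.1/4.0 = 5.125.
Mean > mode: the posterior has a right tail.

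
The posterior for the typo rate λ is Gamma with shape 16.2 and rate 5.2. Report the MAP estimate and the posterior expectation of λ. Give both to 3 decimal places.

MAP = 2.923, posterior mean = 3.115

Mode = (α−1)/β = 15.2/5.2 = 2.923.
Mean = α/β = 16.2/5.2 = 3.115.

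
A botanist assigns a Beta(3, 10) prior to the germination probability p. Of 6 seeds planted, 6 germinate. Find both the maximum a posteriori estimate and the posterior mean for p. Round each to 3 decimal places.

Posterior: Beta(3+6, 10+0) = Beta(9, 10).
Mode = (9−1)/(9+10−2) = 8/17 = 0.471.
Mean = 9/(9+10) = 9/19 = 0.474.

MAP = 0.471; posterior mean = 0.474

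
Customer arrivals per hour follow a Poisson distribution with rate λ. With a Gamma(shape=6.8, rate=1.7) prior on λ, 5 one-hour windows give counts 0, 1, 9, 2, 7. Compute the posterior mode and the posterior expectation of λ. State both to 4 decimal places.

Σ counts = 19. Posterior: Gamma(shape = 6.8+19 = 25.8, rate = 1.7+5 = 6.7).
Mode = (α−1)/β = 24.8/6.7 = 3.7015.
Mean = α/β = 25.8/6.7 = 3.8507.

posterior mode = 3.7015, posterior expectation = 3.8507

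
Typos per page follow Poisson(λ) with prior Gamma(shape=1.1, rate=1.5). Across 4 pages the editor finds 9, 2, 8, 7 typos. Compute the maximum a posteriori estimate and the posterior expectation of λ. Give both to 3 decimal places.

MAP = 4.745, posterior mean = 4.927

Σ counts = 26. Posterior: Gamma(shape = 1.1+26 = 27.1, rate = 1.5+4 = 5.5).
Mode = (α−1)/β = 26.1/5.5 = 4.745.
Mean = α/β = 27.1/5.5 = 4.927.
The posterior is right-skewed, so the mean exceeds the mode.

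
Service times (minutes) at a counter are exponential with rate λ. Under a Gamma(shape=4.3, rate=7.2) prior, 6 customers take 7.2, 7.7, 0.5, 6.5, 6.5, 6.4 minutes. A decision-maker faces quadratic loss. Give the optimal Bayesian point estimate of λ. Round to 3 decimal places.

0.245

Σ times = 34.8. Posterior: Gamma(shape = 4.3+6 = 10.3, rate = 7.2+34.8 = 42.0).
Mode = (α−1)/β = 9.3/42.0 = 0.221.
Mean = α/β = 10.3/42.0 = 0.245.
Quadratic loss ⇒ the optimal estimator is the posterior mean.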